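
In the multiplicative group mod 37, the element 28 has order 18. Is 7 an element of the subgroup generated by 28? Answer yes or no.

yes

⟨28⟩ has order 18; its elements mod 37 are {1, 3, 4, 7, 9, 10, 11, 12, 16, 21, 25, 26, 27, 28, 30, 33, 34, 36}.
7 is in this set.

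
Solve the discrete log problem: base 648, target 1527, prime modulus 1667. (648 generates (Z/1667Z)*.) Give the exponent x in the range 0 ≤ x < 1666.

Baby-step giant-step with m = ceil(sqrt(1666)) = 41.
Baby table (648^j mod 1667 for j=0..40):
  0:1  1:648  2:1487  3:50  4:727  5:1002  6:833  7:1343
  8:90  9:1642  10:470  11:1166  12:417  13:162  14:1622  15:846
  16:1432  17:1084  18:625  19:1586  20:856  21:1244  22:951  23:1125
  24:521  25:874  26:1239  27:1045  28:358  29:271  30:573  31:1230
  32:214  33:311  34:1488  35:698  36:547  37:1052  38:1560  39:678
  40:923
Giant step factor: 648^(-41) ≡ 406 (mod 1667).
Scan 1527·406^i mod 1667 for i = 0, 1, …:
  i=0: 1527   i=1: 1505   i=2: 908   i=3: 241
  i=4: 1160   i=5: 866   i=6: 1526   i=7: 1099
  i=8: 1105   i=9: 207     …   i=20: 1009
  i=21: 1239
Match at i=21, j=26: x = 21·41 + 26 = 887.

887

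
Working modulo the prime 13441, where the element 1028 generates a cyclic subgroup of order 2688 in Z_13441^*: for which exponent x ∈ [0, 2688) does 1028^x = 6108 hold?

488

Baby-step giant-step with m = ceil(sqrt(2688)) = 52.
Baby table (1028^j mod 13441 for j=0..51):
  0:1  1:1028  2:8386  3:5127  4:1684  5:10704  6:8974  7:4746
  8:13246  9:1155  10:4532  11:8310  12:7645  13:9516  14:10841  15:1959
  16:11143  17:3272  18:3366  19:5911  20:1176  21:12679  22:9683  23:7784
  24:4557  25:7128  26:2239  27:3281  28:12618  29:739  30:6996  31:953
  32:11932  33:7904  34:6948  35:5373  36:12634  37:3746  38:6762  39:2339
  40:11994  41:4435  42:2681  43:663  44:9514  45:8785  46:12069  47:889
  48:13345  49:8840  50:1404  51:5125
Giant step factor: 1028^(-52) ≡ 7407 (mod 13441).
Scan 6108·7407^i mod 13441 for i = 0, 1, …:
  i=0: 6108   i=1: 12991   i=2: 218   i=3: 1806
  i=4: 3247   i=5: 4580   i=6: 12417   i=7: 9397
  i=8: 6081   i=9: 1176
Match at i=9, j=20: x = 9·52 + 20 = 488.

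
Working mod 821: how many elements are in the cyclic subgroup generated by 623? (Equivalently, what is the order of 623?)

82

The order of 623 must divide p − 1 = 820 = 2^2 · 5 · 41.
Divisors: 1, 2, 4, 5, 10, 20, 41, 82, 164, 205, 410, 820.
Check each in increasing order: 623^1 ≡ 623;  623^2 ≡ 617;  623^4 ≡ 566;  623^5 ≡ 409;  623^10 ≡ 618;  623^20 ≡ 159;  623^41 ≡ 820;  623^82 ≡ 1.
Smallest exponent giving 1 is 82.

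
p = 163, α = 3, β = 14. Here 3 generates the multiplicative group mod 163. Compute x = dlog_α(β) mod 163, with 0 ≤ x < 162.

Successive powers of 3 modulo 163:
  3^0=1  3^1=3  3^2=9  3^3=27  3^4=81  3^5=80
  3^6=77  3^7=68  3^8=41  3^9=123  3^10=43  3^11=129
  3^12=61  3^13=20  3^14=60  3^15=17  3^16=51  3^17=153
  3^18=133  3^19=73  3^20=56  3^21=5  3^22=15  3^23=45
  3^24=135  3^25=79  3^26=74  3^27=59  3^28=14
So 3^28 ≡ 14 (mod 163), giving x = 28.

28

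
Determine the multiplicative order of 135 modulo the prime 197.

The order of 135 must divide p − 1 = 196 = 2^2 · 7^2.
Divisors: 1, 2, 4, 7, 14, 28, 49, 98, 196.
Check each in increasing order: 135^1 ≡ 135;  135^2 ≡ 101;  135^4 ≡ 154;  135^7 ≡ 164;  135^14 ≡ 104;  135^28 ≡ 178;  135^49 ≡ 1.
Smallest exponent giving 1 is 49.

49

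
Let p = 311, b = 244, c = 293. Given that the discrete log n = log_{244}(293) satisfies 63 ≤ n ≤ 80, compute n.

Compute 244^63 mod 311 = 145, then multiply by 244 repeatedly:
  244^63=145  244^64=237  244^65=293
Found 293 at exponent 65.

65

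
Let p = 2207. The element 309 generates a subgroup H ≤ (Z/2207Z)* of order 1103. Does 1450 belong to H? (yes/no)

no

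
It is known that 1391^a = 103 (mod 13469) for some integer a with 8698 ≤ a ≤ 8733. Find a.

Compute 1391^8698 mod 13469 = 11881, then multiply by 1391 repeatedly:
  1391^8698=11881  1391^8699=8  1391^8700=11128  1391^8701=3167  1391^8702=934
  1391^8703=6170  1391^8704=2717  1391^8705=8027  1391^8706=13225  1391^8707=10790
  1391^8708=4424  1391^8709=11920  1391^8710=381  1391^8711=4680  1391^8712=4353
  1391^8713=7442  1391^8714=7630  1391^8715=13227  1391^8716=103
Found 103 at exponent 8716.

8716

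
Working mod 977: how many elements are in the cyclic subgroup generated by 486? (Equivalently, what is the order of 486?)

976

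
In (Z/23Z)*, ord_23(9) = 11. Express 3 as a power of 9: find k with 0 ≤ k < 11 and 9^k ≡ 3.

6

Successive powers of 9 modulo 23:
  9^0=1  9^1=9  9^2=12  9^3=16  9^4=6  9^5=8
  9^6=3
So 9^6 ≡ 3 (mod 23), giving k = 6.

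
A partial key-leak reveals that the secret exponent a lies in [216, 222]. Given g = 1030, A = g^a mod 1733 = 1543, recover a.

218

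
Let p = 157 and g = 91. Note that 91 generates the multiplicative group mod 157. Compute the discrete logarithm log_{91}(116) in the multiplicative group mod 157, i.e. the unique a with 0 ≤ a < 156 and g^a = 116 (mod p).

15

Successive powers of 91 modulo 157:
  91^0=1  91^1=91  91^2=117  91^3=128  91^4=30  91^5=61
  91^6=56  91^7=72  91^8=115  91^9=103  91^10=110  91^11=119
  91^12=153  91^13=107  91^14=3  91^15=116
So 91^15 ≡ 116 (mod 157), giving a = 15.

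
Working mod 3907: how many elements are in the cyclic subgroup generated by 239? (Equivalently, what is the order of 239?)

3906

The order of 239 must divide p − 1 = 3906 = 2 · 3^2 · 7 · 31.
Divisors: 1, 2, 3, 6, 7, 9, 14, 18, 21, 31, 42, 62, 63, 93, 126, 186, 217, 279, 434, 558, 651, 1302, 1953, 3906.
Check each in increasing order: 239^1 ≡ 239;  239^2 ≡ 2423;  239^3 ≡ 861;  239^6 ≡ 2898;  239^7 ≡ 1083;  239^9 ≡ 2512;  239^14 ≡ 789;  239^18 ≡ 339;  239^21 ≡ 2761;  239^31 ≡ 972;  239^42 ≡ 564;  239^62 ≡ 3197;  239^63 ≡ 2218;  239^93 ≡ 1419;  239^126 ≡ 611;  239^186 ≡ 1456;  239^217 ≡ 898;  239^279 ≡ 3168;  239^434 ≡ 1562;  239^558 ≡ 3048;  239^651 ≡ 63;  239^1302 ≡ 62;  239^1953 ≡ 3906;  239^3906 ≡ 1.
Smallest exponent giving 1 is 3906.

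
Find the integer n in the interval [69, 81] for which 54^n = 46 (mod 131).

72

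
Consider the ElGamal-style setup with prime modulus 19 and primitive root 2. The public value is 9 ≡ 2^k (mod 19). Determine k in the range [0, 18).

Successive powers of 2 modulo 19:
  2^0=1  2^1=2  2^2=4  2^3=8  2^4=16  2^5=13
  2^6=7  2^7=14  2^8=9
So 2^8 ≡ 9 (mod 19), giving k = 8.

8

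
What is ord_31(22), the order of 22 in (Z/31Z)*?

30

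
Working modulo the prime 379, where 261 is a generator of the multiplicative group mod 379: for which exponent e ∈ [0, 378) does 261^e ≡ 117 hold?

89

Baby-step giant-step with m = ceil(sqrt(378)) = 20.
Baby table (261^j mod 379 for j=0..19):
  0:1  1:261  2:280  3:312  4:326  5:190  6:320  7:140
  8:156  9:163  10:95  11:160  12:70  13:78  14:271  15:237
  16:80  17:35  18:39  19:325
Giant step factor: 261^(-20) ≡ 16 (mod 379).
Scan 117·16^i mod 379 for i = 0, 1, …:
  i=0: 117   i=1: 356   i=2: 11   i=3: 176
  i=4: 163
Match at i=4, j=9: e = 4·20 + 9 = 89.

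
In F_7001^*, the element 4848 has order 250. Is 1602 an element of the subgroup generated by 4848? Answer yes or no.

no

1602 ∈ ⟨4848⟩ iff 1602^250 ≡ 1 (mod 7001), since |⟨4848⟩| = 250.
1602^250 mod 7001 = 6830.
Since 6830 ≠ 1, 1602 does not lie in the subgroup.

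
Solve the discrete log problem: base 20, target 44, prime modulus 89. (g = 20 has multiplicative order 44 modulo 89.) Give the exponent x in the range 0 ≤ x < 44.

Baby-step giant-step with m = ceil(sqrt(44)) = 7.
Baby table (20^j mod 89 for j=0..6):
  0:1  1:20  2:44  3:79  4:67  5:5  6:11
Giant step factor: 20^(-7) ≡ 53 (mod 89).
Scan 44·53^i mod 89 for i = 0, 1, …:
  i=0: 44
Match at i=0, j=2: x = 0·7 + 2 = 2.

2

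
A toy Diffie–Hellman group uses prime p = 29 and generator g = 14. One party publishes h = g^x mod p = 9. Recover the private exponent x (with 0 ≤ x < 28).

18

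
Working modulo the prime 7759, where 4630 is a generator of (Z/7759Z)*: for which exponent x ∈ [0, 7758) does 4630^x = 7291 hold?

6166

Baby-step giant-step with m = ceil(sqrt(7758)) = 89.
Baby table (4630^j mod 7759 for j=0..88):
  0:1  1:4630  2:6542  3:6083  4:6879  5:6834  6:218  7:670
  8:6259  9:7064  10:2135  11:84  12:970  13:6398  14:6637  15:3670
  16:7649  17:2794  18:1967  19:5903  20:3692  21:883  22:7056  23:3890
  24:2061  25:6619  26:5679  27:6278  28:1926  29:2289  30:7035  31:7527
  32:4341  33:3020  34:882  35:2426  36:5107  37:3737  38:7499  39:6604
  40:6060  41:1256  42:3789  43:7730  44:5392  45:4257  46:2050  47:2243
  48:3548  49:1437  50:3847  51:4705  52:4637  53:157  54:5323  55:2906
  56:674  57:1502  58:2196  59:3190  60:4323  61:5029  62:7270  63:1558
  64:5429  65:4869  66:3575  67:2303  68:2024  69:6007  70:4154  71:6218
  72:3450  73:5478  74:6728  75:6014  76:5528  77:5458  78:7236  79:7077
  80:253  81:7540  82:2459  83:2717  84:2371  85:6504  86:841  87:6571
  88:691
Giant step factor: 4630^(-89) ≡ 7614 (mod 7759).
Scan 7291·7614^i mod 7759 for i = 0, 1, …:
  i=0: 7291   i=1: 5788   i=2: 6471   i=3: 544
  i=4: 6469   i=5: 834   i=6: 3214   i=7: 7269
  i=8: 1219   i=9: 1702     …   i=68: 5894
  i=69: 6619
Match at i=69, j=25: x = 69·89 + 25 = 6166.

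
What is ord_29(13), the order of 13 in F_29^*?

The order of 13 must divide p − 1 = 28 = 2^2 · 7.
Divisors: 1, 2, 4, 7, 14, 28.
Check each in increasing order: 13^1 ≡ 13;  13^2 ≡ 24;  13^4 ≡ 25;  13^7 ≡ 28;  13^14 ≡ 1.
Smallest exponent giving 1 is 14.

14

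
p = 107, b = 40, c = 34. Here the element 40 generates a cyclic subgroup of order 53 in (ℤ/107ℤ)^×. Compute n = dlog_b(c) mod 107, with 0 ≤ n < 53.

43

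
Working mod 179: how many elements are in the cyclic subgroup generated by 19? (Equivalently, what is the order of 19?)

89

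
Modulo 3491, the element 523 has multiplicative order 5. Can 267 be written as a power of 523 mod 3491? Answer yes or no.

yes

267 ∈ ⟨523⟩ iff 267^5 ≡ 1 (mod 3491), since |⟨523⟩| = 5.
267^5 mod 3491 = 1.
Since 1 = 1, 267 lies in the subgroup.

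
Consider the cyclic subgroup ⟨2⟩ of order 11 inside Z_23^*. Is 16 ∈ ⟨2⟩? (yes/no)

yes

⟨2⟩ has order 11; its elements mod 23 are {1, 2, 3, 4, 6, 8, 9, 12, 13, 16, 18}.
16 is in this set.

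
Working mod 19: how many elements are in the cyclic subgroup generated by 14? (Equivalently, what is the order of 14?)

18

The order of 14 must divide p − 1 = 18 = 2 · 3^2.
Divisors: 1, 2, 3, 6, 9, 18.
Check each in increasing order: 14^1 ≡ 14;  14^2 ≡ 6;  14^3 ≡ 8;  14^6 ≡ 7;  14^9 ≡ 18;  14^18 ≡ 1.
Smallest exponent giving 1 is 18.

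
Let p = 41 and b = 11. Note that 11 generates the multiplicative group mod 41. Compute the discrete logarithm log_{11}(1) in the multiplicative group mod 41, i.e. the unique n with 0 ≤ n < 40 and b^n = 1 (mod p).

Successive powers of 11 modulo 41:
  11^0=1
So 11^0 ≡ 1 (mod 41), giving n = 0.

0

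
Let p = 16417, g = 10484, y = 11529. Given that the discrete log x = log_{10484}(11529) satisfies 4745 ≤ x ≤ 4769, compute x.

4745

Compute 10484^4745 mod 16417 = 11529, then multiply by 10484 repeatedly:
  10484^4745=11529
Found 11529 at exponent 4745.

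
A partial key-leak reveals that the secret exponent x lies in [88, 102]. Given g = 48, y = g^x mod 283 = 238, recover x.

Compute 48^88 mod 283 = 100, then multiply by 48 repeatedly:
  48^88=100  48^89=272  48^90=38  48^91=126  48^92=105
  48^93=229  48^94=238
Found 238 at exponent 94.

94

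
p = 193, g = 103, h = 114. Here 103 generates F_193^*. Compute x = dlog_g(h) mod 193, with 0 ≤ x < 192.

Baby-step giant-step with m = ceil(sqrt(192)) = 14.
Baby table (103^j mod 193 for j=0..13):
  0:1  1:103  2:187  3:154  4:36  5:41  6:170  7:140
  8:138  9:125  10:137  11:22  12:143  13:61
Giant step factor: 103^(-14) ≡ 92 (mod 193).
Scan 114·92^i mod 193 for i = 0, 1, …:
  i=0: 114   i=1: 66   i=2: 89   i=3: 82
  i=4: 17   i=5: 20   i=6: 103
Match at i=6, j=1: x = 6·14 + 1 = 85.

85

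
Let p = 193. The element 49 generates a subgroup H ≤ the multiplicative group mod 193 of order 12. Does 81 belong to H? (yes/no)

81 ∈ ⟨49⟩ iff 81^12 ≡ 1 (mod 193), since |⟨49⟩| = 12.
81^12 mod 193 = 1.
Since 1 = 1, 81 lies in the subgroup.

yes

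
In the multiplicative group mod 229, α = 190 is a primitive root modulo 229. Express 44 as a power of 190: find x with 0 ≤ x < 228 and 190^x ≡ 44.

Baby-step giant-step with m = ceil(sqrt(228)) = 16.
Baby table (190^j mod 229 for j=0..15):
  0:1  1:190  2:147  3:221  4:83  5:198  6:64  7:23
  8:19  9:175  10:45  11:77  12:203  13:98  14:71  15:208
Giant step factor: 190^(-16) ≡ 144 (mod 229).
Scan 44·144^i mod 229 for i = 0, 1, …:
  i=0: 44   i=1: 153   i=2: 48   i=3: 42
  i=4: 94   i=5: 25   i=6: 165   i=7: 173
  i=8: 180   i=9: 43   i=10: 9   i=11: 151
  i=12: 218   i=13: 19
Match at i=13, j=8: x = 13·16 + 8 = 216.

216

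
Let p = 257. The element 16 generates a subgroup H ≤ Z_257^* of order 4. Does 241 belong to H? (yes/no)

yes

241 ∈ ⟨16⟩ iff 241^4 ≡ 1 (mod 257), since |⟨16⟩| = 4.
241^4 mod 257 = 1.
Since 1 = 1, 241 lies in the subgroup.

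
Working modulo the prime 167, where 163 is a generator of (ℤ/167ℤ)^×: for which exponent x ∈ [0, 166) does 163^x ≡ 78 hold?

Baby-step giant-step with m = ceil(sqrt(166)) = 13.
Baby table (163^j mod 167 for j=0..12):
  0:1  1:163  2:16  3:103  4:89  5:145  6:88  7:149
  8:72  9:46  10:150  11:68  12:62
Giant step factor: 163^(-13) ≡ 134 (mod 167).
Scan 78·134^i mod 167 for i = 0, 1, …:
  i=0: 78   i=1: 98   i=2: 106   i=3: 9
  i=4: 37   i=5: 115   i=6: 46
Match at i=6, j=9: x = 6·13 + 9 = 87.

87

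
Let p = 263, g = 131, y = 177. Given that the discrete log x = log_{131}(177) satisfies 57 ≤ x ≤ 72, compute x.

Compute 131^57 mod 263 = 19, then multiply by 131 repeatedly:
  131^57=19  131^58=122  131^59=202  131^60=162  131^61=182
  131^62=172  131^63=177
Found 177 at exponent 63.

63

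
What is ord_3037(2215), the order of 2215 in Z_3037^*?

The order of 2215 must divide p − 1 = 3036 = 2^2 · 3 · 11 · 23.
Divisors: 1, 2, 3, 4, 6, 11, 12, 22, 23, 33, 44, 46, 66, 69, 92, 132, 138, 253, 276, 506, 759, 1012, 1518, 3036.
Check each in increasing order: 2215^1 ≡ 2215;  2215^2 ≡ 1470;  2215^3 ≡ 386;  2215^4 ≡ 1593;  2215^6 ≡ 183;  2215^11 ≡ 2830;  2215^12 ≡ 82;  2215^22 ≡ 331;  2215^23 ≡ 1248;  2215^33 ≡ 1334;  2215^44 ≡ 229;  2215^46 ≡ 2560;  2215^66 ≡ 2911;  2215^69 ≡ 2993;  2215^92 ≡ 2791;  2215^132 ≡ 691;  2215^138 ≡ 1936;  2215^253 ≡ 745;  2215^276 ≡ 438;  2215^506 ≡ 2291;  2215^759 ≡ 1.
Smallest exponent giving 1 is 759.

759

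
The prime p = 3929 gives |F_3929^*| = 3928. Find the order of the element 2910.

The order of 2910 must divide p − 1 = 3928 = 2^3 · 491.
Divisors: 1, 2, 4, 8, 491, 982, 1964, 3928.
Check each in increasing order: 2910^1 ≡ 2910;  2910^2 ≡ 1105;  2910^4 ≡ 3035;  2910^8 ≡ 1649;  2910^491 ≡ 2286;  2910^982 ≡ 226;  2910^1964 ≡ 3928;  2910^3928 ≡ 1.
Smallest exponent giving 1 is 3928.

3928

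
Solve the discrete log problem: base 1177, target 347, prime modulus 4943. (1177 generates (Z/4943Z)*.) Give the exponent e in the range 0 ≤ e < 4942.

Baby-step giant-step with m = ceil(sqrt(4942)) = 71.
Baby table (1177^j mod 4943 for j=0..70):
  0:1  1:1177  2:1289  3:4595  4:673  5:1241  6:2472  7:3060
  8:3116  9:4769  10:2808  11:3092  12:1236  13:1530  14:1558  15:4856
  16:1404  17:1546  18:618  19:765  20:779  21:2428  22:702  23:773
  24:309  25:2854  26:2861  27:1214  28:351  29:2858  30:2626  31:1427
  32:3902  33:607  34:2647  35:1429  36:1313  37:3185  38:1951  39:2775
  40:3795  41:3186  42:3128  43:4064  44:3447  45:3859  46:4369  47:1593
  48:1564  49:2032  50:4195  51:4401  52:4656  53:3268  54:782  55:1016
  56:4569  57:4672  58:2328  59:1634  60:391  61:508  62:4756  63:2336
  64:1164  65:817  66:2667  67:254  68:2378  69:1168  70:582
Giant step factor: 1177^(-71) ≡ 1567 (mod 4943).
Scan 347·1567^i mod 4943 for i = 0, 1, …:
  i=0: 347   i=1: 19   i=2: 115   i=3: 2257
  i=4: 2474   i=5: 1446   i=6: 1988   i=7: 1106
  i=8: 3052   i=9: 2603     …   i=63: 92
  i=64: 817
Match at i=64, j=65: e = 64·71 + 65 = 4609.

4609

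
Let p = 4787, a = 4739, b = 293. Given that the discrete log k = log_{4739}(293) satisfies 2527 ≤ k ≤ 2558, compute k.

Compute 4739^2527 mod 4787 = 118, then multiply by 4739 repeatedly:
  4739^2527=118  4739^2528=3910  4739^2529=3800  4739^2530=4293  4739^2531=4564
  4739^2532=1130  4739^2533=3204  4739^2534=4179  4739^2535=462  4739^2536=1759
  4739^2537=1734  4739^2538=2934  4739^2539=2778  4739^2540=692  4739^2541=293
Found 293 at exponent 2541.

2541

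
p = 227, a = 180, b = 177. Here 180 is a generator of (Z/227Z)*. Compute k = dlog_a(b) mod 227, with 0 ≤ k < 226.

96

Baby-step giant-step with m = ceil(sqrt(226)) = 16.
Baby table (180^j mod 227 for j=0..15):
  0:1  1:180  2:166  3:143  4:89  5:130  6:19  7:15
  8:203  9:220  10:102  11:200  12:134  13:58  14:225  15:94
Giant step factor: 180^(-16) ≡ 147 (mod 227).
Scan 177·147^i mod 227 for i = 0, 1, …:
  i=0: 177   i=1: 141   i=2: 70   i=3: 75
  i=4: 129   i=5: 122   i=6: 1
Match at i=6, j=0: k = 6·16 + 0 = 96.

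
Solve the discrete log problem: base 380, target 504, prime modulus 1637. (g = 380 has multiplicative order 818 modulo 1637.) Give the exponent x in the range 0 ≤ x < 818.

173

Baby-step giant-step with m = ceil(sqrt(818)) = 29.
Baby table (380^j mod 1637 for j=0..28):
  0:1  1:380  2:344  3:1397  4:472  5:927  6:305  7:1310
  8:152  9:465  10:1541  11:1171  12:1353  13:122  14:524  15:1043
  16:186  17:289  18:141  19:1196  20:1031  21:537  22:1072  23:1384
  24:443  25:1366  26:151  27:85  28:1197
Giant step factor: 380^(-29) ≡ 268 (mod 1637).
Scan 504·268^i mod 1637 for i = 0, 1, …:
  i=0: 504   i=1: 838   i=2: 315   i=3: 933
  i=4: 1220   i=5: 1197
Match at i=5, j=28: x = 5·29 + 28 = 173.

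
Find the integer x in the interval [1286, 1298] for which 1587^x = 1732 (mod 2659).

1289

Compute 1587^1286 mod 2659 = 624, then multiply by 1587 repeatedly:
  1587^1286=624  1587^1287=1140  1587^1288=1060  1587^1289=1732
Found 1732 at exponent 1289.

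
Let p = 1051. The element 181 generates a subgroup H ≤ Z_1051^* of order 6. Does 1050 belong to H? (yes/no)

yes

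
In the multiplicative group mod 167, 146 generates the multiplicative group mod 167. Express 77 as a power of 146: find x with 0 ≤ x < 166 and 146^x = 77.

14

Baby-step giant-step with m = ceil(sqrt(166)) = 13.
Baby table (146^j mod 167 for j=0..12):
  0:1  1:146  2:107  3:91  4:93  5:51  6:98  7:113
  8:132  9:67  10:96  11:155  12:85
Giant step factor: 146^(-13) ≡ 106 (mod 167).
Scan 77·106^i mod 167 for i = 0, 1, …:
  i=0: 77   i=1: 146
Match at i=1, j=1: x = 1·13 + 1 = 14.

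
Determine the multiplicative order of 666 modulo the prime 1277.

319

The order of 666 must divide p − 1 = 1276 = 2^2 · 11 · 29.
Divisors: 1, 2, 4, 11, 22, 29, 44, 58, 116, 319, 638, 1276.
Check each in increasing order: 666^1 ≡ 666;  666^2 ≡ 437;  666^4 ≡ 696;  666^11 ≡ 441;  666^22 ≡ 377;  666^29 ≡ 1037;  666^44 ≡ 382;  666^58 ≡ 135;  666^116 ≡ 347;  666^319 ≡ 1.
Smallest exponent giving 1 is 319.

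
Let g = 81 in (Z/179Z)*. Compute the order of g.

89

The order of 81 must divide p − 1 = 178 = 2 · 89.
Divisors: 1, 2, 89, 178.
Check each in increasing order: 81^1 ≡ 81;  81^2 ≡ 117;  81^89 ≡ 1.
Smallest exponent giving 1 is 89.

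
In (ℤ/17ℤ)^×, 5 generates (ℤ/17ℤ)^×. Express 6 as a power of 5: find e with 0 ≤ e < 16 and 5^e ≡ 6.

3

Successive powers of 5 modulo 17:
  5^0=1  5^1=5  5^2=8  5^3=6
So 5^3 ≡ 6 (mod 17), giving e = 3.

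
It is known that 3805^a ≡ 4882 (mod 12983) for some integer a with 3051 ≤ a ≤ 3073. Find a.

Compute 3805^3051 mod 12983 = 8566, then multiply by 3805 repeatedly:
  3805^3051=8566  3805^3052=6300  3805^3053=4882
Found 4882 at exponent 3053.

3053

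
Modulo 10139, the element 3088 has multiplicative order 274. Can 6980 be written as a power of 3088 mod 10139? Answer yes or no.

6980 ∈ ⟨3088⟩ iff 6980^274 ≡ 1 (mod 10139), since |⟨3088⟩| = 274.
6980^274 mod 10139 = 1520.
Since 1520 ≠ 1, 6980 does not lie in the subgroup.

no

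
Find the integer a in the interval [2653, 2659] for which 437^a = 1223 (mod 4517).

2656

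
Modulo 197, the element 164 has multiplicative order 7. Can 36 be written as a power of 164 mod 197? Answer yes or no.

yes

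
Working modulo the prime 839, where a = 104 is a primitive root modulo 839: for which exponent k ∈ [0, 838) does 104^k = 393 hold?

Baby-step giant-step with m = ceil(sqrt(838)) = 29.
Baby table (104^j mod 839 for j=0..28):
  0:1  1:104  2:748  3:604  4:730  5:410  6:690  7:445
  8:135  9:616  10:300  11:157  12:387  13:815  14:21  15:506
  16:606  17:99  18:228  19:220  20:227  21:116  22:318  23:351
  24:427  25:780  26:576  27:335  28:441
Giant step factor: 104^(-29) ≡ 209 (mod 839).
Scan 393·209^i mod 839 for i = 0, 1, …:
  i=0: 393   i=1: 754   i=2: 693   i=3: 529
  i=4: 652   i=5: 350   i=6: 157
Match at i=6, j=11: k = 6·29 + 11 = 185.

185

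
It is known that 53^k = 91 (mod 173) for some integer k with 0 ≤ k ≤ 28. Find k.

7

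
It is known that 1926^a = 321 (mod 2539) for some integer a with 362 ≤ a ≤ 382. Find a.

Compute 1926^362 mod 2539 = 2492, then multiply by 1926 repeatedly:
  1926^362=2492  1926^363=882  1926^364=141  1926^365=2432  1926^366=2116
  1926^367=321
Found 321 at exponent 367.

367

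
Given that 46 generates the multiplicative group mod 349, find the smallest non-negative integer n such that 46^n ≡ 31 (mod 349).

Baby-step giant-step with m = ceil(sqrt(348)) = 19.
Baby table (46^j mod 349 for j=0..18):
  0:1  1:46  2:22  3:314  4:135  5:277  6:178  7:161
  8:77  9:52  10:298  11:97  12:274  13:40  14:95  15:182
  16:345  17:165  18:261
Giant step factor: 46^(-19) ≡ 177 (mod 349).
Scan 31·177^i mod 349 for i = 0, 1, …:
  i=0: 31   i=1: 252   i=2: 281   i=3: 179
  i=4: 273   i=5: 159   i=6: 223   i=7: 34
  i=8: 85   i=9: 38   i=10: 95
Match at i=10, j=14: n = 10·19 + 14 = 204.

204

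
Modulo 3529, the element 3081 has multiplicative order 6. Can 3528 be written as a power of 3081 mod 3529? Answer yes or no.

yes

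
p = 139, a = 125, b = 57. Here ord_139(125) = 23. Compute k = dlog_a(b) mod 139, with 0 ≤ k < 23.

Successive powers of 125 modulo 139:
  125^0=1  125^1=125  125^2=57
So 125^2 ≡ 57 (mod 139), giving k = 2.

2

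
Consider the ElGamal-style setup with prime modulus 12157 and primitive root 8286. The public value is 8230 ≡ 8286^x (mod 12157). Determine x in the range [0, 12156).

Baby-step giant-step with m = ceil(sqrt(12156)) = 111.
Baby table (8286^j mod 12157 for j=0..110):
  0:1  1:8286  2:7217  3:11936  4:4501  5:9767  6:213  7:2153
  8:5439  9:1555  10:10467  11:1524  12:8898  13:8780  14:3592  15:2976
  16:4740  17:8530  18:10939  19:10119  20:11362  21:1724  22:589  23:5497
  24:8020  25:3558  26:863  27:2502  28:3887  29:3789  30:6280  31:4120
  32:1464  33:10175  34:1255  35:4695  36:370  37:2256  38:7907  39:3329
  40:12018  41:3161  42:5868  43:6405  44:6525  45:3971  46:6864  47:4658
  48:9870  49:2681  50:3927  51:6990  52:3192  53:7437  54:11306  55:11831
  56:9775  57:5716  58:11261  59:3671  60:1092  61:3504  62:3228  63:1808
  64:3664  65:3875  66:1613  67:4775  68:6772  69:8237  70:2384  71:10856
  72:3173  73:8044  74:7910  75:3873  76:9355  77:2498  78:7214  79:11392
  80:7164  81:10430  82:11024  83:9323  84:4800  85:7253  86:6307  87:9016
  88:1811  89:4208  90:1212  91:950  92:6121  93:11759  94:8876  95:8843
  96:2859  97:7838  98:2974  99:325  100:6253  101:11381  102:1117  103:3985
  104:1298  105:8440  106:6776  107:4910  108:6938  109:9972  110:9020
Giant step factor: 8286^(-111) ≡ 7546 (mod 12157).
Scan 8230·7546^i mod 12157 for i = 0, 1, …:
  i=0: 8230   i=1: 5624   i=2: 10774   i=3: 6745
  i=4: 8568   i=5: 3202   i=6: 6333   i=7: 11808
  i=8: 4515   i=9: 6276     …   i=54: 6250
  i=55: 5497
Match at i=55, j=23: x = 55·111 + 23 = 6128.

6128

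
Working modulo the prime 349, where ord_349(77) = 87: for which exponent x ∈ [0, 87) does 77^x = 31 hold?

Baby-step giant-step with m = ceil(sqrt(87)) = 10.
Baby table (77^j mod 349 for j=0..9):
  0:1  1:77  2:345  3:41  4:16  5:185  6:285  7:307
  8:256  9:168
Giant step factor: 77^(-10) ≡ 258 (mod 349).
Scan 31·258^i mod 349 for i = 0, 1, …:
  i=0: 31   i=1: 320   i=2: 196   i=3: 312
  i=4: 226   i=5: 25   i=6: 168
Match at i=6, j=9: x = 6·10 + 9 = 69.

69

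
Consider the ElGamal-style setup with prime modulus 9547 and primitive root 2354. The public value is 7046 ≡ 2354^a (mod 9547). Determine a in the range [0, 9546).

1197

Baby-step giant-step with m = ceil(sqrt(9546)) = 98.
Baby table (2354^j mod 9547 for j=0..97):
  0:1  1:2354  2:4056  3:824  4:1655  5:694  6:1139  7:8046
  8:8583  9:2930  10:4286  11:7612  12:8476  13:8821  14:9456  15:5367
  16:3237  17:1392  18:2147  19:3675  20:1368  21:2933  22:1801  23:686
  24:1401  25:4239  26:1991  27:8784  28:8281  29:8047  30:1390  31:6986
  32:5110  33:9267  34:9170  35:413  36:7955  37:4403  38:6167  39:5678
  40:212  41:2604  42:642  43:2842  44:7168  45:3923  46:2793  47:6386
  48:5666  49:605  50:1667  51:301  52:2076  53:8387  54:9349  55:1711
  56:8407  57:8694  58:6455  59:5793  60:3606  61:1241  62:9479  63:2227
  64:1055  65:1250  66:2024  67:543  68:8471  69:6598  70:8270  71:1247
  72:4509  73:7469  74:5999  75:1633  76:6188  77:7377  78:9012  79:814
  80:6756  81:7869  82:2446  83:1043  84:1643  85:1087  86:202  87:7705
  88:7817  89:4149  90:165  91:6530  92:950  93:2302  94:5759  95:9493
  96:6542  97:557
Giant step factor: 2354^(-98) ≡ 8480 (mod 9547).
Scan 7046·8480^i mod 9547 for i = 0, 1, …:
  i=0: 7046   i=1: 4954   i=2: 3120   i=3: 2863
  i=4: 219   i=5: 5002   i=6: 9186   i=7: 3307
  i=8: 3821   i=9: 9109   i=10: 9090   i=11: 722
  i=12: 2933
Match at i=12, j=21: a = 12·98 + 21 = 1197.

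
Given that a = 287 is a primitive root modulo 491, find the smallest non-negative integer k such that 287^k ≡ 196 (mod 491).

Baby-step giant-step with m = ceil(sqrt(490)) = 23.
Baby table (287^j mod 491 for j=0..22):
  0:1  1:287  2:372  3:217  4:413  5:200  6:444  7:259
  8:192  9:112  10:229  11:420  12:245  13:102  14:305  15:137
  16:39  17:391  18:269  19:116  20:395  21:435  22:131
Giant step factor: 287^(-23) ≡ 166 (mod 491).
Scan 196·166^i mod 491 for i = 0, 1, …:
  i=0: 196   i=1: 130   i=2: 467   i=3: 435
Match at i=3, j=21: k = 3·23 + 21 = 90.

90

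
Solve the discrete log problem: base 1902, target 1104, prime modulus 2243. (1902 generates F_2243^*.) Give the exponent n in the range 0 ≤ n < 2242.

Baby-step giant-step with m = ceil(sqrt(2242)) = 48.
Baby table (1902^j mod 2243 for j=0..47):
  0:1  1:1902  2:1888  3:2176  4:417  5:1355  6:3  7:1220
  8:1178  9:2042  10:1251  11:1822  12:9  13:1417  14:1291  15:1640
  16:1510  17:980  18:27  19:2008  20:1630  21:434  22:44  23:697
  24:81  25:1538  26:404  27:1302  28:132  29:2091  30:243  31:128
  32:1212  33:1663  34:396  35:1787  36:729  37:384  38:1393  39:503
  40:1188  41:875  42:2187  43:1152  44:1936  45:1509  46:1321  47:382
Giant step factor: 1902^(-48) ≡ 1749 (mod 2243).
Scan 1104·1749^i mod 2243 for i = 0, 1, …:
  i=0: 1104   i=1: 1916   i=2: 42   i=3: 1682
  i=4: 1245   i=5: 1795   i=6: 1498   i=7: 178
  i=8: 1788   i=9: 470     …   i=45: 123
  i=46: 2042
Match at i=46, j=9: n = 46·48 + 9 = 2217.

2217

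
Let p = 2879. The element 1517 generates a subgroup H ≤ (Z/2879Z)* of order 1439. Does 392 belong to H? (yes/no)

392 ∈ ⟨1517⟩ iff 392^1439 ≡ 1 (mod 2879), since |⟨1517⟩| = 1439.
392^1439 mod 2879 = 1.
Since 1 = 1, 392 lies in the subgroup.

yes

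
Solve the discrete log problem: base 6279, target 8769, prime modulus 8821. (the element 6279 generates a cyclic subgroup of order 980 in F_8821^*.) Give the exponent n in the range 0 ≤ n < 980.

405

Baby-step giant-step with m = ceil(sqrt(980)) = 32.
Baby table (6279^j mod 8821 for j=0..31):
  0:1  1:6279  2:4792  3:537  4:2201  5:6393  6:6097  7:8744
  8:1672  9:1498  10:2756  11:6943  12:1715  13:6865  14:5929  15:3571
  16:8148  17:8313  18:3470  19:260  20:655  21:2159  22:7305  23:7716
  24:3832  25:6261  26:6443  27:2491  28:1356  29:2059  30:5696  31:4850
Giant step factor: 6279^(-32) ≡ 2224 (mod 8821).
Scan 8769·2224^i mod 8821 for i = 0, 1, …:
  i=0: 8769   i=1: 7846   i=2: 1566   i=3: 7310
  i=4: 337   i=5: 8524   i=6: 1047   i=7: 8605
  i=8: 4771   i=9: 7862   i=10: 1866   i=11: 4114
  i=12: 2159
Match at i=12, j=21: n = 12·32 + 21 = 405.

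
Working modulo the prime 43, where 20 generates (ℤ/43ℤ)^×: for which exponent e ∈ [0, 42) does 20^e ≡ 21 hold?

Baby-step giant-step with m = ceil(sqrt(42)) = 7.
Baby table (20^j mod 43 for j=0..6):
  0:1  1:20  2:13  3:2  4:40  5:26  6:4
Giant step factor: 20^(-7) ≡ 7 (mod 43).
Scan 21·7^i mod 43 for i = 0, 1, …:
  i=0: 21   i=1: 18   i=2: 40
Match at i=2, j=4: e = 2·7 + 4 = 18.

18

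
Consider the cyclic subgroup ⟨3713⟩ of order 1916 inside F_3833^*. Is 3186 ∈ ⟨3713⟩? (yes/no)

no

3186 ∈ ⟨3713⟩ iff 3186^1916 ≡ 1 (mod 3833), since |⟨3713⟩| = 1916.
3186^1916 mod 3833 = 3832.
Since 3832 ≠ 1, 3186 does not lie in the subgroup.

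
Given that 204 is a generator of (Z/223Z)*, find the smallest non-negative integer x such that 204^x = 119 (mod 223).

24

Successive powers of 204 modulo 223:
  204^0=1  204^1=204  204^2=138  204^3=54  204^4=89  204^5=93
  204^6=17  204^7=123  204^8=116  204^9=26  204^10=175  204^11=20
  204^12=66  204^13=84  204^14=188  204^15=219  204^16=76  204^17=117
  204^18=7  204^19=90  204^20=74  204^21=155  204^22=177  204^23=205
  204^24=119
So 204^24 ≡ 119 (mod 223), giving x = 24.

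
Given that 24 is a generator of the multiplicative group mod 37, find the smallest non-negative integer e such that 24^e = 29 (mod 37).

33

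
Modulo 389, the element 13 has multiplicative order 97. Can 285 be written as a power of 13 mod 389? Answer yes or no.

no

285 ∈ ⟨13⟩ iff 285^97 ≡ 1 (mod 389), since |⟨13⟩| = 97.
285^97 mod 389 = 115.
Since 115 ≠ 1, 285 does not lie in the subgroup.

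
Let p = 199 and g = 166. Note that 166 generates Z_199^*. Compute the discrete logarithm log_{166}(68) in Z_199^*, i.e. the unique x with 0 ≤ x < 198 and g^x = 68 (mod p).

119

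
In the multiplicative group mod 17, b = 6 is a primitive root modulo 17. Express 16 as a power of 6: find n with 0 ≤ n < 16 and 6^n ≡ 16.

8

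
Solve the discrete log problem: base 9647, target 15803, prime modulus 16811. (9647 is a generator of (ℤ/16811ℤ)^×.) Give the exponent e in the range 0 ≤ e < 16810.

6746

Baby-step giant-step with m = ceil(sqrt(16810)) = 130.
Baby table (9647^j mod 16811 for j=0..129):
  0:1  1:9647  2:15724  3:3775  4:4799  5:15270  6:11708  7:10778
  8:16142  9:1581  10:4330  11:12986  12:370  13:5458  14:1274  15:1437
  16:10475  17:1404  18:11533  19:3653  20:4635  21:13396  22:5055  23:13685
  24:2412  25:2140  26:672  27:10549  28:9220  29:15150  30:14027  31:6730
  32:228  33:14086  34:4329  35:3339  36:1457  37:1683  38:13286  39:2978
  40:15578  41:7437  42:12202  43:2072  44:305  45:410  46:4685  47:8227
  48:1138  49:703  50:7008  51:9145  52:14498  53:11497  54:9392  55:10145
  56:11984  57:401  58:1917  59:1199  60:785  61:7945  62:4066  63:4639
  64:1551  65:707  66:11974  67:4797  68:12787  69:13882  70:3228  71:6544
  72:4663  73:14536  74:8241  75:1708  76:2296  77:9425  78:9087  79:9735
  80:7299  81:8985  82:779  83:496  84:10588  85:15611  86:6379  87:9953
  88:8970  89:7373  90:16801  91:4396  92:10870  93:12683  94:2443  95:15410
  96:597  97:9897  98:6690  99:1001  100:7133  101:4628  102:13111  103:12664
  104:4071  105:2441  106:12927  107:2771  108:2347  109:13903  110:4083  111:528
  112:16694  113:14449  114:9502  115:12222  116:10091  117:12187  118:8666  119:16610
  120:11029  121:16755  122:14531  123:10439  124:7143  125:232  126:2241  127:16792
  128:1628  129:3842
Giant step factor: 9647^(-130) ≡ 12174 (mod 16811).
Scan 15803·12174^i mod 16811 for i = 0, 1, …:
  i=0: 15803   i=1: 638   i=2: 330   i=3: 16402
  i=4: 13701   i=5: 14043   i=6: 8423   i=7: 11313
  i=8: 8750   i=9: 8004     …   i=50: 3819
  i=51: 10091
Match at i=51, j=116: e = 51·130 + 116 = 6746.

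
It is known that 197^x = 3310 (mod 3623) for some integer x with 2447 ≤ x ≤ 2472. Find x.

Compute 197^2447 mod 3623 = 2658, then multiply by 197 repeatedly:
  197^2447=2658  197^2448=1914  197^2449=266  197^2450=1680  197^2451=1267
  197^2452=3235  197^2453=3270  197^2454=2919  197^2455=2609  197^2456=3130
  197^2457=700  197^2458=226  197^2459=1046  197^2460=3174  197^2461=2122
  197^2462=1389  197^2463=1908  197^2464=2707  197^2465=698  197^2466=3455
  197^2467=3134  197^2468=1488  197^2469=3296  197^2470=795  197^2471=826
  197^2472=3310
Found 3310 at exponent 2472.

2472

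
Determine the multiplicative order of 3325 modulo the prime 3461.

865

The order of 3325 must divide p − 1 = 3460 = 2^2 · 5 · 173.
Divisors: 1, 2, 4, 5, 10, 20, 173, 346, 692, 865, 1730, 3460.
Check each in increasing order: 3325^1 ≡ 3325;  3325^2 ≡ 1191;  3325^4 ≡ 2932;  3325^5 ≡ 2724;  3325^10 ≡ 3253;  3325^20 ≡ 1732;  3325^173 ≡ 1292;  3325^346 ≡ 1062;  3325^692 ≡ 3019;  3325^865 ≡ 1.
Smallest exponent giving 1 is 865.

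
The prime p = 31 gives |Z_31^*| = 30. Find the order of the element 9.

15

The order of 9 must divide p − 1 = 30 = 2 · 3 · 5.
Divisors: 1, 2, 3, 5, 6, 10, 15, 30.
Check each in increasing order: 9^1 ≡ 9;  9^2 ≡ 19;  9^3 ≡ 16;  9^5 ≡ 25;  9^6 ≡ 8;  9^10 ≡ 5;  9^15 ≡ 1.
Smallest exponent giving 1 is 15.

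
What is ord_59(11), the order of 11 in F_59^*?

The order of 11 must divide p − 1 = 58 = 2 · 29.
Divisors: 1, 2, 29, 58.
Check each in increasing order: 11^1 ≡ 11;  11^2 ≡ 3;  11^29 ≡ 58;  11^58 ≡ 1.
Smallest exponent giving 1 is 58.

58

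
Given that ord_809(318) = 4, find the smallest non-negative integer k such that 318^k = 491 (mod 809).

Successive powers of 318 modulo 809:
  318^0=1  318^1=318  318^2=808  318^3=491
So 318^3 ≡ 491 (mod 809), giving k = 3.

3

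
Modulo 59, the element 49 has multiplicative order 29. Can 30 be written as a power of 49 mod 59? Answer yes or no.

30 ∈ ⟨49⟩ iff 30^29 ≡ 1 (mod 59), since |⟨49⟩| = 29.
30^29 mod 59 = 58.
Since 58 ≠ 1, 30 does not lie in the subgroup.

no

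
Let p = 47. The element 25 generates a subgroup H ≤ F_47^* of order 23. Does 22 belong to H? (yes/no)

no

⟨25⟩ has order 23; its elements mod 47 are {1, 2, 3, 4, 6, 7, 8, 9, 12, 14, 16, 17, 18, 21, 24, 25, 27, 28, 32, 34, 36, 37, 42}.
22 is not in this set.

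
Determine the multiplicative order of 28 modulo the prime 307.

153

The order of 28 must divide p − 1 = 306 = 2 · 3^2 · 17.
Divisors: 1, 2, 3, 6, 9, 17, 18, 34, 51, 102, 153, 306.
Check each in increasing order: 28^1 ≡ 28;  28^2 ≡ 170;  28^3 ≡ 155;  28^6 ≡ 79;  28^9 ≡ 272;  28^17 ≡ 274;  28^18 ≡ 304;  28^34 ≡ 168;  28^51 ≡ 289;  28^102 ≡ 17;  28^153 ≡ 1.
Smallest exponent giving 1 is 153.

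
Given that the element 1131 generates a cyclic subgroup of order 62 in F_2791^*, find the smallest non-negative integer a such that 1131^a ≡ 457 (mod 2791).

24

Baby-step giant-step with m = ceil(sqrt(62)) = 8.
Baby table (1131^j mod 2791 for j=0..7):
  0:1  1:1131  2:883  3:2286  4:1000  5:645  6:1044  7:171
Giant step factor: 1131^(-8) ≡ 2645 (mod 2791).
Scan 457·2645^i mod 2791 for i = 0, 1, …:
  i=0: 457   i=1: 262   i=2: 822   i=3: 1
Match at i=3, j=0: a = 3·8 + 0 = 24.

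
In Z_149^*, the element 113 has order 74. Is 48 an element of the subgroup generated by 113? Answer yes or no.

no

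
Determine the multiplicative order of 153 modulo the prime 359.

179

The order of 153 must divide p − 1 = 358 = 2 · 179.
Divisors: 1, 2, 179, 358.
Check each in increasing order: 153^1 ≡ 153;  153^2 ≡ 74;  153^179 ≡ 1.
Smallest exponent giving 1 is 179.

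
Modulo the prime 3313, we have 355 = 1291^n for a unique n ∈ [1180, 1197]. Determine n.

Compute 1291^1180 mod 3313 = 508, then multiply by 1291 repeatedly:
  1291^1180=508  1291^1181=3167  1291^1182=355
Found 355 at exponent 1182.

1182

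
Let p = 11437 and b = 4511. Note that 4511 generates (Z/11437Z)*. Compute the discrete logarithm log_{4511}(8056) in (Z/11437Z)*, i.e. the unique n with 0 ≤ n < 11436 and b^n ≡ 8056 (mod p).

Baby-step giant-step with m = ceil(sqrt(11436)) = 107.
Baby table (4511^j mod 11437 for j=0..106):
  0:1  1:4511  2:2698  3:1710  4:5272  5:4469  6:7665  7:2764
  8:2074  9:348  10:2959  11:1070  12:356  13:4736  14:11217  15:2599
  16:1164  17:1221  18:6734  19:402  20:6376  21:9518  22:1200  23:3499
  24:929  25:4777  26:1739  27:10284  28:2652  29:70  30:6971  31:5868
  32:5330  33:3056  34:4031  35:10448  36:10488  37:7936  38:1486  39:1264
  40:6278  41:2046  42:11284  43:7474  44:10375  45:1421  46:5411  47:2463
  48:5266  49:277  50:2914  51:3941  52:4753  53:7845  54:2717  55:7360
  56:10786  57:2648  58:4900  59:7616  60:10465  61:7116  62:8054  63:7682
  64:10829  65:2192  66:6544  67:1087  68:8421  69:4854  70:5976  71:727
  72:8515  73:5719  74:7974  75:1349  76:855  77:2636  78:7953  79:9551
  80:1382  81:1037  82:174  83:7198  84:535  85:178  86:2368  87:11327
  88:7018  89:582  90:6329  91:3367  92:201  93:3188  94:4759  95:600
  96:7468  97:6183  98:8107  99:6588  100:5142  101:1326  102:35  103:9204
  104:2934  105:2665  106:1528
Giant step factor: 4511^(-107) ≡ 5056 (mod 11437).
Scan 8056·5056^i mod 11437 for i = 0, 1, …:
  i=0: 8056   i=1: 3979   i=2: 141   i=3: 3802
  i=4: 8752   i=5: 359   i=6: 8058   i=7: 2654
  i=8: 3023   i=9: 4456     …   i=28: 4212
  i=29: 178
Match at i=29, j=85: n = 29·107 + 85 = 3188.

3188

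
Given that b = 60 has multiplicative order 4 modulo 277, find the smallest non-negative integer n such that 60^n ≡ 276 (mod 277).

2

Successive powers of 60 modulo 277:
  60^0=1  60^1=60  60^2=276
So 60^2 ≡ 276 (mod 277), giving n = 2.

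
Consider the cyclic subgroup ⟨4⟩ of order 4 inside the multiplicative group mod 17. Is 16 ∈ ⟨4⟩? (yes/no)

⟨4⟩ has order 4; its elements mod 17 are {1, 4, 13, 16}.
16 is in this set.

yes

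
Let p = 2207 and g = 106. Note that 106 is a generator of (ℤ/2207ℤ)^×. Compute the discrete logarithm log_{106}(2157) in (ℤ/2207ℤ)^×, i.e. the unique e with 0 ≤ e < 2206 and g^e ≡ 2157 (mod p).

Baby-step giant-step with m = ceil(sqrt(2206)) = 47.
Baby table (106^j mod 2207 for j=0..46):
  0:1  1:106  2:201  3:1443  4:675  5:926  6:1048  7:738
  8:983  9:469  10:1160  11:1575  12:1425  13:974  14:1722  15:1558
  16:1830  17:1971  18:1468  19:1118  20:1537  21:1811  22:2164  23:2063
  24:185  25:1954  26:1873  27:2115  28:1283  29:1371  30:1871  31:1903
  32:881  33:692  34:521  35:51  36:992  37:1423  38:762  39:1320
  40:879  41:480  42:119  43:1579  44:1849  45:1778  46:873
Giant step factor: 106^(-47) ≡ 1344 (mod 2207).
Scan 2157·1344^i mod 2207 for i = 0, 1, …:
  i=0: 2157   i=1: 1217   i=2: 261   i=3: 2078
  i=4: 977   i=5: 2130   i=6: 241   i=7: 1682
  i=8: 640   i=9: 1637     …   i=16: 636
  i=17: 675
Match at i=17, j=4: e = 17·47 + 4 = 803.

803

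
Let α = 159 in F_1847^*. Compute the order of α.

142

The order of 159 must divide p − 1 = 1846 = 2 · 13 · 71.
Divisors: 1, 2, 13, 26, 71, 142, 923, 1846.
Check each in increasing order: 159^1 ≡ 159;  159^2 ≡ 1270;  159^13 ≡ 1574;  159^26 ≡ 649;  159^71 ≡ 1846;  159^142 ≡ 1.
Smallest exponent giving 1 is 142.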